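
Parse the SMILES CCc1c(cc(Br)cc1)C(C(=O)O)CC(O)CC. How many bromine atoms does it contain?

1

Scan the SMILES for Br atoms (remember two-letter symbols like Cl and Br are single atoms).
Bromine count: 1.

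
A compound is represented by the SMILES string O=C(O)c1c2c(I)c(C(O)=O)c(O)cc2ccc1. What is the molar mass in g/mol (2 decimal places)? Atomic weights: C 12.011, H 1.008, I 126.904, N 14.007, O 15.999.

358.09 g/mol

First, the molecular formula is C12H7IO5 (counting implicit H from valence).
  C: 12 × 12.011 = 144.132
  H: 7 × 1.008 = 7.056
  I: 1 × 126.904 = 126.904
  O: 5 × 15.999 = 79.995
Sum: 12×12.011 + 7×1.008 + 1×126.904 + 5×15.999 = 358.087 → 358.09 g/mol.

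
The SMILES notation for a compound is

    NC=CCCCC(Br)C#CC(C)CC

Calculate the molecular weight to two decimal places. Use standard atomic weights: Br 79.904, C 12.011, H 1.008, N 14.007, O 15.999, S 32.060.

258.20 g/mol

First, the molecular formula is C12H20BrN (counting implicit H from valence).
  Br: 1 × 79.904 = 79.904
  C: 12 × 12.011 = 144.132
  H: 20 × 1.008 = 20.160
  N: 1 × 14.007 = 14.007
Sum: 1×79.904 + 12×12.011 + 20×1.008 + 1×14.007 = 258.203 → 258.20 g/mol.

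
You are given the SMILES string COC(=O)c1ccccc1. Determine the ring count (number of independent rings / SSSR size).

In SMILES, each pair of matching ring-closure digits denotes one ring-closing bond; the number of such bonds equals the number of independent rings.
Ring-closure bonds here: 1.

1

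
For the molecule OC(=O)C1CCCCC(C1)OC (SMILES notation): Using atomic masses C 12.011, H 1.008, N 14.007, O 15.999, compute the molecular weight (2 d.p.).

First, the molecular formula is C9H16O3 (counting implicit H from valence).
  C: 9 × 12.011 = 108.099
  H: 16 × 1.008 = 16.128
  O: 3 × 15.999 = 47.997
Sum: 9×12.011 + 16×1.008 + 3×15.999 = 172.224 → 172.22 g/mol.

172.22 g/mol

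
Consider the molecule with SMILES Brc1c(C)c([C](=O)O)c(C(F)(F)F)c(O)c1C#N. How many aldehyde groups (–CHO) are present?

0

Scan the SMILES for the aldehyde motif — none present.
Groups that are present: 1 carboxylic acid, 1 hydroxyl, 1 nitrile.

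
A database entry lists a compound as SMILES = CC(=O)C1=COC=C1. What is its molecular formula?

Walk through each heavy atom and fill implicit hydrogens from standard valence (C 4, N 3, O 2, S 2, halogen 1):
  atom 1: C, bond orders sum to 1 (valence 4) → 3 H
  atom 2: C, bond orders sum to 4 (valence 4) → 0 H
  atom 3: O, bond orders sum to 2 (valence 2) → 0 H
  atom 4: C, bond orders sum to 4 (valence 4) → 0 H
  atom 5: C, bond orders sum to 3 (valence 4) → 1 H
  atom 6: O, bond orders sum to 2 (valence 2) → 0 H
  atom 7: C, bond orders sum to 3 (valence 4) → 1 H
  atom 8: C, bond orders sum to 3 (valence 4) → 1 H
Totals → C:6, H:6, O:2.

C6H6O2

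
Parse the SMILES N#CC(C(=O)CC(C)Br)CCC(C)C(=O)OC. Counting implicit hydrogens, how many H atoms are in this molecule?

Walk through each heavy atom and fill implicit hydrogens from standard valence (C 4, N 3, O 2, S 2, halogen 1):
  atom 1: N, bond orders sum to 3 (valence 3) → 0 H
  atom 2: C, bond orders sum to 4 (valence 4) → 0 H
  atom 3: C, bond orders sum to 3 (valence 4) → 1 H
  atom 4: C, bond orders sum to 4 (valence 4) → 0 H
  atom 5: O, bond orders sum to 2 (valence 2) → 0 H
  atom 6: C, bond orders sum to 2 (valence 4) → 2 H
  atom 7: C, bond orders sum to 3 (valence 4) → 1 H
  atom 8: C, bond orders sum to 1 (valence 4) → 3 H
  atom 9: Br (halogen, monovalent) → 0 H
  atom 10: C, bond orders sum to 2 (valence 4) → 2 H
  atom 11: C, bond orders sum to 2 (valence 4) → 2 H
  atom 12: C, bond orders sum to 3 (valence 4) → 1 H
  atom 13: C, bond orders sum to 1 (valence 4) → 3 H
  atom 14: C, bond orders sum to 4 (valence 4) → 0 H
  atom 15: O, bond orders sum to 2 (valence 2) → 0 H
  atom 16: O, bond orders sum to 2 (valence 2) → 0 H
  atom 17: C, bond orders sum to 1 (valence 4) → 3 H
Total hydrogens: 18.

18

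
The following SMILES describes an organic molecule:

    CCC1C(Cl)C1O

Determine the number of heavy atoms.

Every atom symbol written in the SMILES (organic subset) is one heavy atom; implicit H are not written.
Heavy atoms by element → C:5, Cl:1, O:1.
Total: 7.

7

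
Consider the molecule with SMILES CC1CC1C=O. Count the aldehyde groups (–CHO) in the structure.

The aldehyde motif appears at heavy-atom position 5 in the SMILES.
Aldehyde count: 1.

1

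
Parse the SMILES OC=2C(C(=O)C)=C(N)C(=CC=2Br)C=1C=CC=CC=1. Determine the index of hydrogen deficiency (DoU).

9

Degree of unsaturation = (number of rings) + (number of π bonds).
Ring closures in the SMILES: 2.
π bonds: 7 double bonds (each 1 DoU) → 7 DoU from unsaturation.
Total DoU = 2 + 7 = 9.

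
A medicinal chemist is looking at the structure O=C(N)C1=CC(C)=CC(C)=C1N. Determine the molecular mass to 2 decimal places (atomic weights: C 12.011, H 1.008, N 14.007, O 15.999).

First, the molecular formula is C9H12N2O (counting implicit H from valence).
  C: 9 × 12.011 = 108.099
  H: 12 × 1.008 = 12.096
  N: 2 × 14.007 = 28.014
  O: 1 × 15.999 = 15.999
Sum: 9×12.011 + 12×1.008 + 2×14.007 + 1×15.999 = 164.208 → 164.21 g/mol.

164.21 g/mol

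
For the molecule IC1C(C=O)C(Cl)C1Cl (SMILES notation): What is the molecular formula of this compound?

Walk through each heavy atom and fill implicit hydrogens from standard valence (C 4, N 3, O 2, S 2, halogen 1):
  atom 1: I (halogen, monovalent) → 0 H
  atom 2: C, bond orders sum to 3 (valence 4) → 1 H
  atom 3: C, bond orders sum to 3 (valence 4) → 1 H
  atom 4: C, bond orders sum to 3 (valence 4) → 1 H
  atom 5: O, bond orders sum to 2 (valence 2) → 0 H
  atom 6: C, bond orders sum to 3 (valence 4) → 1 H
  atom 7: Cl (halogen, monovalent) → 0 H
  atom 8: C, bond orders sum to 3 (valence 4) → 1 H
  atom 9: Cl (halogen, monovalent) → 0 H
Totals → C:5, H:5, Cl:2, I:1, O:1.
In Hill order: C5H5Cl2IO.

C5H5Cl2IO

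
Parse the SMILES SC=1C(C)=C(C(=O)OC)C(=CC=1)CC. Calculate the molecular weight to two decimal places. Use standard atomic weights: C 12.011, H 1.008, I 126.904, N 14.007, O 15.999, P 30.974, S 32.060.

210.29 g/mol

First, the molecular formula is C11H14O2S (counting implicit H from valence).
  C: 11 × 12.011 = 132.121
  H: 14 × 1.008 = 14.112
  O: 2 × 15.999 = 31.998
  S: 1 × 32.060 = 32.060
Sum: 11×12.011 + 14×1.008 + 2×15.999 + 1×32.060 = 210.291 → 210.29 g/mol.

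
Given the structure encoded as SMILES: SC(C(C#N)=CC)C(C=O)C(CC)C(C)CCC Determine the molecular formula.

C15H25NOS

Walk through each heavy atom and fill implicit hydrogens from standard valence (C 4, N 3, O 2, S 2, halogen 1):
  atom 1: S, bond orders sum to 1 (valence 2) → 1 H
  atom 2: C, bond orders sum to 3 (valence 4) → 1 H
  atom 3: C, bond orders sum to 4 (valence 4) → 0 H
  atom 4: C, bond orders sum to 4 (valence 4) → 0 H
  atom 5: N, bond orders sum to 3 (valence 3) → 0 H
  atom 6: C, bond orders sum to 3 (valence 4) → 1 H
  atom 7: C, bond orders sum to 1 (valence 4) → 3 H
  atom 8: C, bond orders sum to 3 (valence 4) → 1 H
  atom 9: C, bond orders sum to 3 (valence 4) → 1 H
  atom 10: O, bond orders sum to 2 (valence 2) → 0 H
  atom 11: C, bond orders sum to 3 (valence 4) → 1 H
  atom 12: C, bond orders sum to 2 (valence 4) → 2 H
  atom 13: C, bond orders sum to 1 (valence 4) → 3 H
  atom 14: C, bond orders sum to 3 (valence 4) → 1 H
  atom 15: C, bond orders sum to 1 (valence 4) → 3 H
  atom 16: C, bond orders sum to 2 (valence 4) → 2 H
  atom 17: C, bond orders sum to 2 (valence 4) → 2 H
  atom 18: C, bond orders sum to 1 (valence 4) → 3 H
Totals → C:15, H:25, N:1, O:1, S:1.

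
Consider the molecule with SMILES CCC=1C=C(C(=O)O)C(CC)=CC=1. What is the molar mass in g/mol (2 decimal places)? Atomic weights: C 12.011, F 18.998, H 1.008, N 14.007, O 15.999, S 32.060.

178.23 g/mol

First, the molecular formula is C11H14O2 (counting implicit H from valence).
  C: 11 × 12.011 = 132.121
  H: 14 × 1.008 = 14.112
  O: 2 × 15.999 = 31.998
Sum: 11×12.011 + 14×1.008 + 2×15.999 = 178.231 → 178.23 g/mol.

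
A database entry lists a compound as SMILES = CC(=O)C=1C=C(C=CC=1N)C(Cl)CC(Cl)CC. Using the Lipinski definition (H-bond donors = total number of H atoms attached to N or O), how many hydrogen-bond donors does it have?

Donors: find every N or O and count the H atoms it carries.
  atom 3 (O): bond orders sum to 2 → 0 H
  atom 10 (N): bond orders sum to 1 → 2 H
Lipinski HBD = 2.

2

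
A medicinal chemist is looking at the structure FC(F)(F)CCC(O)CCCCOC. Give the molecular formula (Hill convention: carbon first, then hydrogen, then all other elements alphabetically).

C9H17F3O2

Walk through each heavy atom and fill implicit hydrogens from standard valence (C 4, N 3, O 2, S 2, halogen 1):
  atom 1: F (halogen, monovalent) → 0 H
  atom 2: C, bond orders sum to 4 (valence 4) → 0 H
  atom 3: F (halogen, monovalent) → 0 H
  atom 4: F (halogen, monovalent) → 0 H
  atom 5: C, bond orders sum to 2 (valence 4) → 2 H
  atom 6: C, bond orders sum to 2 (valence 4) → 2 H
  atom 7: C, bond orders sum to 3 (valence 4) → 1 H
  atom 8: O, bond orders sum to 1 (valence 2) → 1 H
  atom 9: C, bond orders sum to 2 (valence 4) → 2 H
  atom 10: C, bond orders sum to 2 (valence 4) → 2 H
  atom 11: C, bond orders sum to 2 (valence 4) → 2 H
  atom 12: C, bond orders sum to 2 (valence 4) → 2 H
  atom 13: O, bond orders sum to 2 (valence 2) → 0 H
  atom 14: C, bond orders sum to 1 (valence 4) → 3 H
Totals → C:9, H:17, F:3, O:2.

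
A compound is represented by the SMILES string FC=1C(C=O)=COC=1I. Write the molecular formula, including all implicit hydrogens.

C5H2FIO2

Walk through each heavy atom and fill implicit hydrogens from standard valence (C 4, N 3, O 2, S 2, halogen 1):
  atom 1: F (halogen, monovalent) → 0 H
  atom 2: C, bond orders sum to 4 (valence 4) → 0 H
  atom 3: C, bond orders sum to 4 (valence 4) → 0 H
  atom 4: C, bond orders sum to 3 (valence 4) → 1 H
  atom 5: O, bond orders sum to 2 (valence 2) → 0 H
  atom 6: C, bond orders sum to 3 (valence 4) → 1 H
  atom 7: O, bond orders sum to 2 (valence 2) → 0 H
  atom 8: C, bond orders sum to 4 (valence 4) → 0 H
  atom 9: I (halogen, monovalent) → 0 H
Totals → C:5, H:2, F:1, I:1, O:2.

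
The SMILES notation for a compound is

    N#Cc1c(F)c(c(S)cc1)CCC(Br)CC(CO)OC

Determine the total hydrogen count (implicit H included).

Walk through each heavy atom and fill implicit hydrogens from standard valence (C 4, N 3, O 2, S 2, halogen 1); for lowercase aromatic atoms, an aromatic c carries 1 H when it has two neighbours and 0 H with three, and aromatic n carries 0 H:
  atom 1: N, bond orders sum to 3 (valence 3) → 0 H
  atom 2: C, bond orders sum to 4 (valence 4) → 0 H
  atom 3: aromatic c, 3 neighbours → 0 H
  atom 4: aromatic c, 3 neighbours → 0 H
  atom 5: F (halogen, monovalent) → 0 H
  atom 6: aromatic c, 3 neighbours → 0 H
  atom 7: aromatic c, 3 neighbours → 0 H
  atom 8: S, bond orders sum to 1 (valence 2) → 1 H
  atom 9: aromatic c, 2 neighbours → 1 H
  atom 10: aromatic c, 2 neighbours → 1 H
  atom 11: C, bond orders sum to 2 (valence 4) → 2 H
  atom 12: C, bond orders sum to 2 (valence 4) → 2 H
  atom 13: C, bond orders sum to 3 (valence 4) → 1 H
  atom 14: Br (halogen, monovalent) → 0 H
  atom 15: C, bond orders sum to 2 (valence 4) → 2 H
  atom 16: C, bond orders sum to 3 (valence 4) → 1 H
  atom 17: C, bond orders sum to 2 (valence 4) → 2 H
  atom 18: O, bond orders sum to 1 (valence 2) → 1 H
  atom 19: O, bond orders sum to 2 (valence 2) → 0 H
  atom 20: C, bond orders sum to 1 (valence 4) → 3 H
Total hydrogens: 17.

17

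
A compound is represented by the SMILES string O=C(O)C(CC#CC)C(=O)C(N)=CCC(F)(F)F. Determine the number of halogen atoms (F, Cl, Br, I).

Halogen atoms appear at heavy-atom positions 16, 17, 18 (3×F).
Other groups present: 1 alkene, 1 alkyne, 1 carboxylic acid, 1 ketone, 1 primary amine.
Halogen count: 3.

3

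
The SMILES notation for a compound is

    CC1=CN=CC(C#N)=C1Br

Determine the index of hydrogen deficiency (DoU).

6

Degree of unsaturation = (number of rings) + (number of π bonds).
Ring closures in the SMILES: 1.
π bonds: 3 double bonds (each 1 DoU), 1 triple bond (each 2 DoU) → 5 DoU from unsaturation.
Total DoU = 1 + 5 = 6.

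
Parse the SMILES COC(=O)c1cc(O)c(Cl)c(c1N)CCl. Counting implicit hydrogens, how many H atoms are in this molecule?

Walk through each heavy atom and fill implicit hydrogens from standard valence (C 4, N 3, O 2, S 2, halogen 1); for lowercase aromatic atoms, an aromatic c carries 1 H when it has two neighbours and 0 H with three, and aromatic n carries 0 H:
  atom 1: C, bond orders sum to 1 (valence 4) → 3 H
  atom 2: O, bond orders sum to 2 (valence 2) → 0 H
  atom 3: C, bond orders sum to 4 (valence 4) → 0 H
  atom 4: O, bond orders sum to 2 (valence 2) → 0 H
  atom 5: aromatic c, 3 neighbours → 0 H
  atom 6: aromatic c, 2 neighbours → 1 H
  atom 7: aromatic c, 3 neighbours → 0 H
  atom 8: O, bond orders sum to 1 (valence 2) → 1 H
  atom 9: aromatic c, 3 neighbours → 0 H
  atom 10: Cl (halogen, monovalent) → 0 H
  atom 11: aromatic c, 3 neighbours → 0 H
  atom 12: aromatic c, 3 neighbours → 0 H
  atom 13: N, bond orders sum to 1 (valence 3) → 2 H
  atom 14: C, bond orders sum to 2 (valence 4) → 2 H
  atom 15: Cl (halogen, monovalent) → 0 H
Total hydrogens: 9.

9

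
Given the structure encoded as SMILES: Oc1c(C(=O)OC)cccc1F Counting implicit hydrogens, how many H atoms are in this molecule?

Walk through each heavy atom and fill implicit hydrogens from standard valence (C 4, N 3, O 2, S 2, halogen 1); for lowercase aromatic atoms, an aromatic c carries 1 H when it has two neighbours and 0 H with three, and aromatic n carries 0 H:
  atom 1: O, bond orders sum to 1 (valence 2) → 1 H
  atom 2: aromatic c, 3 neighbours → 0 H
  atom 3: aromatic c, 3 neighbours → 0 H
  atom 4: C, bond orders sum to 4 (valence 4) → 0 H
  atom 5: O, bond orders sum to 2 (valence 2) → 0 H
  atom 6: O, bond orders sum to 2 (valence 2) → 0 H
  atom 7: C, bond orders sum to 1 (valence 4) → 3 H
  atom 8: aromatic c, 2 neighbours → 1 H
  atom 9: aromatic c, 2 neighbours → 1 H
  atom 10: aromatic c, 2 neighbours → 1 H
  atom 11: aromatic c, 3 neighbours → 0 H
  atom 12: F (halogen, monovalent) → 0 H
Total hydrogens: 7.

7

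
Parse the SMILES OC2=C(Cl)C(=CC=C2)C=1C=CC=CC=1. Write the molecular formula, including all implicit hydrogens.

C12H9ClO

Walk through each heavy atom and fill implicit hydrogens from standard valence (C 4, N 3, O 2, S 2, halogen 1):
  atom 1: O, bond orders sum to 1 (valence 2) → 1 H
  atom 2: C, bond orders sum to 4 (valence 4) → 0 H
  atom 3: C, bond orders sum to 4 (valence 4) → 0 H
  atom 4: Cl (halogen, monovalent) → 0 H
  atom 5: C, bond orders sum to 4 (valence 4) → 0 H
  atom 6: C, bond orders sum to 3 (valence 4) → 1 H
  atom 7: C, bond orders sum to 3 (valence 4) → 1 H
  atom 8: C, bond orders sum to 3 (valence 4) → 1 H
  atom 9: C, bond orders sum to 4 (valence 4) → 0 H
  atom 10: C, bond orders sum to 3 (valence 4) → 1 H
  atom 11: C, bond orders sum to 3 (valence 4) → 1 H
  atom 12: C, bond orders sum to 3 (valence 4) → 1 H
  atom 13: C, bond orders sum to 3 (valence 4) → 1 H
  atom 14: C, bond orders sum to 3 (valence 4) → 1 H
Totals → C:12, H:9, Cl:1, O:1.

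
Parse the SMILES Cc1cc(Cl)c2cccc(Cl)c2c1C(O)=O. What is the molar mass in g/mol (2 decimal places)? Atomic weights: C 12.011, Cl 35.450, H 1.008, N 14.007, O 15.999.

First, the molecular formula is C12H8Cl2O2 (counting implicit H from valence).
  C: 12 × 12.011 = 144.132
  Cl: 2 × 35.450 = 70.900
  H: 8 × 1.008 = 8.064
  O: 2 × 15.999 = 31.998
Sum: 12×12.011 + 2×35.450 + 8×1.008 + 2×15.999 = 255.094 → 255.09 g/mol.

255.09 g/mol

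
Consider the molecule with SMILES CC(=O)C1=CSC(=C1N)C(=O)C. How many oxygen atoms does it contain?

Scan the SMILES for O atoms (remember two-letter symbols like Cl and Br are single atoms).
Oxygen count: 2.

2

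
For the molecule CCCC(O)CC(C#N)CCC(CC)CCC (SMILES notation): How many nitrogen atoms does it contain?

Scan the SMILES for N atoms (remember two-letter symbols like Cl and Br are single atoms).
Nitrogen count: 1.

1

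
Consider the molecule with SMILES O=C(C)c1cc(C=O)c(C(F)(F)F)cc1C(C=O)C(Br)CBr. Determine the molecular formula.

C14H11Br2F3O3

Walk through each heavy atom and fill implicit hydrogens from standard valence (C 4, N 3, O 2, S 2, halogen 1); for lowercase aromatic atoms, an aromatic c carries 1 H when it has two neighbours and 0 H with three, and aromatic n carries 0 H:
  atom 1: O, bond orders sum to 2 (valence 2) → 0 H
  atom 2: C, bond orders sum to 4 (valence 4) → 0 H
  atom 3: C, bond orders sum to 1 (valence 4) → 3 H
  atom 4: aromatic c, 3 neighbours → 0 H
  atom 5: aromatic c, 2 neighbours → 1 H
  atom 6: aromatic c, 3 neighbours → 0 H
  atom 7: C, bond orders sum to 3 (valence 4) → 1 H
  atom 8: O, bond orders sum to 2 (valence 2) → 0 H
  atom 9: aromatic c, 3 neighbours → 0 H
  atom 10: C, bond orders sum to 4 (valence 4) → 0 H
  atom 11: F (halogen, monovalent) → 0 H
  atom 12: F (halogen, monovalent) → 0 H
  atom 13: F (halogen, monovalent) → 0 H
  atom 14: aromatic c, 2 neighbours → 1 H
  atom 15: aromatic c, 3 neighbours → 0 H
  atom 16: C, bond orders sum to 3 (valence 4) → 1 H
  atom 17: C, bond orders sum to 3 (valence 4) → 1 H
  atom 18: O, bond orders sum to 2 (valence 2) → 0 H
  atom 19: C, bond orders sum to 3 (valence 4) → 1 H
  atom 20: Br (halogen, monovalent) → 0 H
  atom 21: C, bond orders sum to 2 (valence 4) → 2 H
  atom 22: Br (halogen, monovalent) → 0 H
Totals → C:14, H:11, Br:2, F:3, O:3.
In Hill order: C14H11Br2F3O3.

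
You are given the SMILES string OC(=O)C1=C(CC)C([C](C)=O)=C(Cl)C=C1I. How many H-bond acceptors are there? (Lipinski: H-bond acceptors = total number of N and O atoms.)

N atoms: 0; O atoms: 3.
Lipinski HBA = 0 + 3 = 3.

3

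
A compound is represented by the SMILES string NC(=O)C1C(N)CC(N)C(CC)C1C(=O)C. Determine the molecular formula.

Walk through each heavy atom and fill implicit hydrogens from standard valence (C 4, N 3, O 2, S 2, halogen 1):
  atom 1: N, bond orders sum to 1 (valence 3) → 2 H
  atom 2: C, bond orders sum to 4 (valence 4) → 0 H
  atom 3: O, bond orders sum to 2 (valence 2) → 0 H
  atom 4: C, bond orders sum to 3 (valence 4) → 1 H
  atom 5: C, bond orders sum to 3 (valence 4) → 1 H
  atom 6: N, bond orders sum to 1 (valence 3) → 2 H
  atom 7: C, bond orders sum to 2 (valence 4) → 2 H
  atom 8: C, bond orders sum to 3 (valence 4) → 1 H
  atom 9: N, bond orders sum to 1 (valence 3) → 2 H
  atom 10: C, bond orders sum to 3 (valence 4) → 1 H
  atom 11: C, bond orders sum to 2 (valence 4) → 2 H
  atom 12: C, bond orders sum to 1 (valence 4) → 3 H
  atom 13: C, bond orders sum to 3 (valence 4) → 1 H
  atom 14: C, bond orders sum to 4 (valence 4) → 0 H
  atom 15: O, bond orders sum to 2 (valence 2) → 0 H
  atom 16: C, bond orders sum to 1 (valence 4) → 3 H
Totals → C:11, H:21, N:3, O:2.

C11H21N3O2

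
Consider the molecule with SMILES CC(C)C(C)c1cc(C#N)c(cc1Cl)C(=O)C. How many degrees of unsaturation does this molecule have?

7

Molecular formula: C14H16ClNO.
DoU = (2C + 2 + N − H − X) / 2, where X is the halogen count and O/S are ignored.
    = (2·14 + 2 + 1 − 16 − 1) / 2 = 14 / 2 = 7.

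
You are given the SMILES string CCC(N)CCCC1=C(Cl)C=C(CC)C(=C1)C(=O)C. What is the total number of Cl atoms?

1

Scan the SMILES for Cl atoms (remember two-letter symbols like Cl and Br are single atoms).
Chlorine count: 1.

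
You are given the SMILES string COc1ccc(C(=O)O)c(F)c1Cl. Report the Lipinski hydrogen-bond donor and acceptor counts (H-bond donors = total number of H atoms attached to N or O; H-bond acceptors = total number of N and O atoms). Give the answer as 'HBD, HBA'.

1, 3

Donors: find every N or O and count the H atoms it carries.
  atom 2 (O): bond orders sum to 2 → 0 H
  atom 8 (O): bond orders sum to 2 → 0 H
  atom 9 (O): bond orders sum to 1 → 1 H
Lipinski HBD = 1.
Acceptors: N atoms = 0, O atoms = 3 → HBA = 3.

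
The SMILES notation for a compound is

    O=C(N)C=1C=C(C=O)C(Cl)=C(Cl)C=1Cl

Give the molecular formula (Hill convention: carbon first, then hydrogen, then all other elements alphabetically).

C8H4Cl3NO2

Walk through each heavy atom and fill implicit hydrogens from standard valence (C 4, N 3, O 2, S 2, halogen 1):
  atom 1: O, bond orders sum to 2 (valence 2) → 0 H
  atom 2: C, bond orders sum to 4 (valence 4) → 0 H
  atom 3: N, bond orders sum to 1 (valence 3) → 2 H
  atom 4: C, bond orders sum to 4 (valence 4) → 0 H
  atom 5: C, bond orders sum to 3 (valence 4) → 1 H
  atom 6: C, bond orders sum to 4 (valence 4) → 0 H
  atom 7: C, bond orders sum to 3 (valence 4) → 1 H
  atom 8: O, bond orders sum to 2 (valence 2) → 0 H
  atom 9: C, bond orders sum to 4 (valence 4) → 0 H
  atom 10: Cl (halogen, monovalent) → 0 H
  atom 11: C, bond orders sum to 4 (valence 4) → 0 H
  atom 12: Cl (halogen, monovalent) → 0 H
  atom 13: C, bond orders sum to 4 (valence 4) → 0 H
  atom 14: Cl (halogen, monovalent) → 0 H
Totals → C:8, H:4, Cl:3, N:1, O:2.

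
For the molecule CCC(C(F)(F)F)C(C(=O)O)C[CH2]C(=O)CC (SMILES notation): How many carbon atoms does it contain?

11

Count every carbon token in the SMILES (each C, including those in ring-closure positions and inside branches).
Carbon count: 11.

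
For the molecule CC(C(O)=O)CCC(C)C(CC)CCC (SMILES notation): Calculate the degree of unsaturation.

Molecular formula: C13H26O2.
DoU = (2C + 2 + N − H − X) / 2, where X is the halogen count and O/S are ignored.
    = (2·13 + 2 + 0 − 26 − 0) / 2 = 2 / 2 = 1.

1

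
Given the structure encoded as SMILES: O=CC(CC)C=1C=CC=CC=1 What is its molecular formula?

C10H12O

Walk through each heavy atom and fill implicit hydrogens from standard valence (C 4, N 3, O 2, S 2, halogen 1):
  atom 1: O, bond orders sum to 2 (valence 2) → 0 H
  atom 2: C, bond orders sum to 3 (valence 4) → 1 H
  atom 3: C, bond orders sum to 3 (valence 4) → 1 H
  atom 4: C, bond orders sum to 2 (valence 4) → 2 H
  atom 5: C, bond orders sum to 1 (valence 4) → 3 H
  atom 6: C, bond orders sum to 4 (valence 4) → 0 H
  atom 7: C, bond orders sum to 3 (valence 4) → 1 H
  atom 8: C, bond orders sum to 3 (valence 4) → 1 H
  atom 9: C, bond orders sum to 3 (valence 4) → 1 H
  atom 10: C, bond orders sum to 3 (valence 4) → 1 H
  atom 11: C, bond orders sum to 3 (valence 4) → 1 H
Totals → C:10, H:12, O:1.
In Hill order: C10H12O.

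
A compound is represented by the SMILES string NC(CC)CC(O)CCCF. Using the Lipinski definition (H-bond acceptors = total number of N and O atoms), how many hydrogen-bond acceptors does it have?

2

N atoms: 1; O atoms: 1.
Lipinski HBA = 1 + 1 = 2.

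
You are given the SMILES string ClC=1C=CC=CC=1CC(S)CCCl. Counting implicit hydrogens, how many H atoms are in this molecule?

Walk through each heavy atom and fill implicit hydrogens from standard valence (C 4, N 3, O 2, S 2, halogen 1):
  atom 1: Cl (halogen, monovalent) → 0 H
  atom 2: C, bond orders sum to 4 (valence 4) → 0 H
  atom 3: C, bond orders sum to 3 (valence 4) → 1 H
  atom 4: C, bond orders sum to 3 (valence 4) → 1 H
  atom 5: C, bond orders sum to 3 (valence 4) → 1 H
  atom 6: C, bond orders sum to 3 (valence 4) → 1 H
  atom 7: C, bond orders sum to 4 (valence 4) → 0 H
  atom 8: C, bond orders sum to 2 (valence 4) → 2 H
  atom 9: C, bond orders sum to 3 (valence 4) → 1 H
  atom 10: S, bond orders sum to 1 (valence 2) → 1 H
  atom 11: C, bond orders sum to 2 (valence 4) → 2 H
  atom 12: C, bond orders sum to 2 (valence 4) → 2 H
  atom 13: Cl (halogen, monovalent) → 0 H
Total hydrogens: 12.

12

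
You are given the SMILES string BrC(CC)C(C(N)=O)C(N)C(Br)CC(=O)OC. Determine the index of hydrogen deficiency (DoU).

2

Molecular formula: C10H18Br2N2O3.
DoU = (2C + 2 + N − H − X) / 2, where X is the halogen count and O/S are ignored.
    = (2·10 + 2 + 2 − 18 − 2) / 2 = 4 / 2 = 2.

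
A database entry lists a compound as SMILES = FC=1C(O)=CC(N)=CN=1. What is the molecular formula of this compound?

Walk through each heavy atom and fill implicit hydrogens from standard valence (C 4, N 3, O 2, S 2, halogen 1):
  atom 1: F (halogen, monovalent) → 0 H
  atom 2: C, bond orders sum to 4 (valence 4) → 0 H
  atom 3: C, bond orders sum to 4 (valence 4) → 0 H
  atom 4: O, bond orders sum to 1 (valence 2) → 1 H
  atom 5: C, bond orders sum to 3 (valence 4) → 1 H
  atom 6: C, bond orders sum to 4 (valence 4) → 0 H
  atom 7: N, bond orders sum to 1 (valence 3) → 2 H
  atom 8: C, bond orders sum to 3 (valence 4) → 1 H
  atom 9: N, bond orders sum to 3 (valence 3) → 0 H
Totals → C:5, H:5, F:1, N:2, O:1.
In Hill order: C5H5FN2O.

C5H5FN2O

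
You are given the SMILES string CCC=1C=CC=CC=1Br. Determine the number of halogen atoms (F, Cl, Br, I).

1

Halogen atoms appear at heavy-atom position 9 (1×Br).
Halogen count: 1.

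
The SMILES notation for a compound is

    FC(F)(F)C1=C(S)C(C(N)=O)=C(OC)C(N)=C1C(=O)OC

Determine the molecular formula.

C11H11F3N2O4S

Walk through each heavy atom and fill implicit hydrogens from standard valence (C 4, N 3, O 2, S 2, halogen 1):
  atom 1: F (halogen, monovalent) → 0 H
  atom 2: C, bond orders sum to 4 (valence 4) → 0 H
  atom 3: F (halogen, monovalent) → 0 H
  atom 4: F (halogen, monovalent) → 0 H
  atom 5: C, bond orders sum to 4 (valence 4) → 0 H
  atom 6: C, bond orders sum to 4 (valence 4) → 0 H
  atom 7: S, bond orders sum to 1 (valence 2) → 1 H
  atom 8: C, bond orders sum to 4 (valence 4) → 0 H
  atom 9: C, bond orders sum to 4 (valence 4) → 0 H
  atom 10: N, bond orders sum to 1 (valence 3) → 2 H
  atom 11: O, bond orders sum to 2 (valence 2) → 0 H
  atom 12: C, bond orders sum to 4 (valence 4) → 0 H
  atom 13: O, bond orders sum to 2 (valence 2) → 0 H
  atom 14: C, bond orders sum to 1 (valence 4) → 3 H
  atom 15: C, bond orders sum to 4 (valence 4) → 0 H
  atom 16: N, bond orders sum to 1 (valence 3) → 2 H
  atom 17: C, bond orders sum to 4 (valence 4) → 0 H
  atom 18: C, bond orders sum to 4 (valence 4) → 0 H
  atom 19: O, bond orders sum to 2 (valence 2) → 0 H
  atom 20: O, bond orders sum to 2 (valence 2) → 0 H
  atom 21: C, bond orders sum to 1 (valence 4) → 3 H
Totals → C:11, H:11, F:3, N:2, O:4, S:1.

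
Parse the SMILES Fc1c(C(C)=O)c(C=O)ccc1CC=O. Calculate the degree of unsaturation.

Molecular formula: C11H9FO3.
DoU = (2C + 2 + N − H − X) / 2, where X is the halogen count and O/S are ignored.
    = (2·11 + 2 + 0 − 9 − 1) / 2 = 14 / 2 = 7.

7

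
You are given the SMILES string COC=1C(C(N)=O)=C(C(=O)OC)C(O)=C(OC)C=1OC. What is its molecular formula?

Walk through each heavy atom and fill implicit hydrogens from standard valence (C 4, N 3, O 2, S 2, halogen 1):
  atom 1: C, bond orders sum to 1 (valence 4) → 3 H
  atom 2: O, bond orders sum to 2 (valence 2) → 0 H
  atom 3: C, bond orders sum to 4 (valence 4) → 0 H
  atom 4: C, bond orders sum to 4 (valence 4) → 0 H
  atom 5: C, bond orders sum to 4 (valence 4) → 0 H
  atom 6: N, bond orders sum to 1 (valence 3) → 2 H
  atom 7: O, bond orders sum to 2 (valence 2) → 0 H
  atom 8: C, bond orders sum to 4 (valence 4) → 0 H
  atom 9: C, bond orders sum to 4 (valence 4) → 0 H
  atom 10: O, bond orders sum to 2 (valence 2) → 0 H
  atom 11: O, bond orders sum to 2 (valence 2) → 0 H
  atom 12: C, bond orders sum to 1 (valence 4) → 3 H
  atom 13: C, bond orders sum to 4 (valence 4) → 0 H
  atom 14: O, bond orders sum to 1 (valence 2) → 1 H
  atom 15: C, bond orders sum to 4 (valence 4) → 0 H
  atom 16: O, bond orders sum to 2 (valence 2) → 0 H
  atom 17: C, bond orders sum to 1 (valence 4) → 3 H
  atom 18: C, bond orders sum to 4 (valence 4) → 0 H
  atom 19: O, bond orders sum to 2 (valence 2) → 0 H
  atom 20: C, bond orders sum to 1 (valence 4) → 3 H
Totals → C:12, H:15, N:1, O:7.

C12H15NO7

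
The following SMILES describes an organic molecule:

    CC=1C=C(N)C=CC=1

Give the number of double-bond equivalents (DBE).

Molecular formula: C7H9N.
DoU = (2C + 2 + N − H − X) / 2, where X is the halogen count and O/S are ignored.
    = (2·7 + 2 + 1 − 9 − 0) / 2 = 8 / 2 = 4.

4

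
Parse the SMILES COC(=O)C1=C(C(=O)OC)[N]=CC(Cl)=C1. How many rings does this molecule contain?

In SMILES, each pair of matching ring-closure digits denotes one ring-closing bond; the number of such bonds equals the number of independent rings.
Ring-closure bonds here: 1.

1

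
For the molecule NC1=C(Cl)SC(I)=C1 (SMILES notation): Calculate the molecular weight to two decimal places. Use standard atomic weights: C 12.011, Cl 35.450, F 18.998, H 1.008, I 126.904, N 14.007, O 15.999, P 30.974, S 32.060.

First, the molecular formula is C4H3ClINS (counting implicit H from valence).
  C: 4 × 12.011 = 48.044
  Cl: 1 × 35.450 = 35.450
  H: 3 × 1.008 = 3.024
  I: 1 × 126.904 = 126.904
  N: 1 × 14.007 = 14.007
  S: 1 × 32.060 = 32.060
Sum: 4×12.011 + 1×35.450 + 3×1.008 + 1×126.904 + 1×14.007 + 1×32.060 = 259.489 → 259.49 g/mol.

259.49 g/mol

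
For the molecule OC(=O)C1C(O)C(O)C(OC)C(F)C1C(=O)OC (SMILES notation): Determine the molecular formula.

Walk through each heavy atom and fill implicit hydrogens from standard valence (C 4, N 3, O 2, S 2, halogen 1):
  atom 1: O, bond orders sum to 1 (valence 2) → 1 H
  atom 2: C, bond orders sum to 4 (valence 4) → 0 H
  atom 3: O, bond orders sum to 2 (valence 2) → 0 H
  atom 4: C, bond orders sum to 3 (valence 4) → 1 H
  atom 5: C, bond orders sum to 3 (valence 4) → 1 H
  atom 6: O, bond orders sum to 1 (valence 2) → 1 H
  atom 7: C, bond orders sum to 3 (valence 4) → 1 H
  atom 8: O, bond orders sum to 1 (valence 2) → 1 H
  atom 9: C, bond orders sum to 3 (valence 4) → 1 H
  atom 10: O, bond orders sum to 2 (valence 2) → 0 H
  atom 11: C, bond orders sum to 1 (valence 4) → 3 H
  atom 12: C, bond orders sum to 3 (valence 4) → 1 H
  atom 13: F (halogen, monovalent) → 0 H
  atom 14: C, bond orders sum to 3 (valence 4) → 1 H
  atom 15: C, bond orders sum to 4 (valence 4) → 0 H
  atom 16: O, bond orders sum to 2 (valence 2) → 0 H
  atom 17: O, bond orders sum to 2 (valence 2) → 0 H
  atom 18: C, bond orders sum to 1 (valence 4) → 3 H
Totals → C:10, H:15, F:1, O:7.
In Hill order: C10H15FO7.

C10H15FO7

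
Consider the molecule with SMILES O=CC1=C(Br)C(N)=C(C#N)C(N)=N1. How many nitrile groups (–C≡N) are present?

1

The nitrile motif appears at heavy-atom position 9 in the SMILES.
Other groups present: 1 aldehyde, 2 primary amine.
Nitrile count: 1.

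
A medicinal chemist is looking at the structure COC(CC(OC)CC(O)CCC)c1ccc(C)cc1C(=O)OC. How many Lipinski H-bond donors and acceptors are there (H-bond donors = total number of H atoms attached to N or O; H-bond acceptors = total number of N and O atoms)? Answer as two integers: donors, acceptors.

Donors: find every N or O and count the H atoms it carries.
  atom 2 (O): bond orders sum to 2 → 0 H
  atom 6 (O): bond orders sum to 2 → 0 H
  atom 10 (O): bond orders sum to 1 → 1 H
  atom 22 (O): bond orders sum to 2 → 0 H
  atom 23 (O): bond orders sum to 2 → 0 H
Lipinski HBD = 1.
Acceptors: N atoms = 0, O atoms = 5 → HBA = 5.

1, 5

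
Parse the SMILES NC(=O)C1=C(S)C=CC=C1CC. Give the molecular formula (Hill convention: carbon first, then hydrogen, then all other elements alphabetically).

Walk through each heavy atom and fill implicit hydrogens from standard valence (C 4, N 3, O 2, S 2, halogen 1):
  atom 1: N, bond orders sum to 1 (valence 3) → 2 H
  atom 2: C, bond orders sum to 4 (valence 4) → 0 H
  atom 3: O, bond orders sum to 2 (valence 2) → 0 H
  atom 4: C, bond orders sum to 4 (valence 4) → 0 H
  atom 5: C, bond orders sum to 4 (valence 4) → 0 H
  atom 6: S, bond orders sum to 1 (valence 2) → 1 H
  atom 7: C, bond orders sum to 3 (valence 4) → 1 H
  atom 8: C, bond orders sum to 3 (valence 4) → 1 H
  atom 9: C, bond orders sum to 3 (valence 4) → 1 H
  atom 10: C, bond orders sum to 4 (valence 4) → 0 H
  atom 11: C, bond orders sum to 2 (valence 4) → 2 H
  atom 12: C, bond orders sum to 1 (valence 4) → 3 H
Totals → C:9, H:11, N:1, O:1, S:1.
In Hill order: C9H11NOS.

C9H11NOS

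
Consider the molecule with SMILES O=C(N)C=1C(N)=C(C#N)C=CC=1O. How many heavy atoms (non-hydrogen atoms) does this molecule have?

Every atom symbol written in the SMILES (organic subset) is one heavy atom; implicit H are not written.
Heavy atoms by element → C:8, N:3, O:2.
Total: 13.

13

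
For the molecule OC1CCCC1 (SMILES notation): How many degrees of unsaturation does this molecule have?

Molecular formula: C5H10O.
DoU = (2C + 2 + N − H − X) / 2, where X is the halogen count and O/S are ignored.
    = (2·5 + 2 + 0 − 10 − 0) / 2 = 2 / 2 = 1.

1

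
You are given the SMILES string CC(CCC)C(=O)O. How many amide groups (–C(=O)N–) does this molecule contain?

0

Scan the SMILES for the amide motif — none present.
Groups that are present: 1 carboxylic acid.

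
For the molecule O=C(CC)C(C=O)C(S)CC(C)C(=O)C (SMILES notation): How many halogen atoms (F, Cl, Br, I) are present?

Scan the SMILES for the halogen motif — none present.
Groups that are present: 1 aldehyde, 2 ketone, 1 thiol.

0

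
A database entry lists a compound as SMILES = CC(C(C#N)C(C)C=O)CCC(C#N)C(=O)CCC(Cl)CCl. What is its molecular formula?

C16H22Cl2N2O2

Walk through each heavy atom and fill implicit hydrogens from standard valence (C 4, N 3, O 2, S 2, halogen 1):
  atom 1: C, bond orders sum to 1 (valence 4) → 3 H
  atom 2: C, bond orders sum to 3 (valence 4) → 1 H
  atom 3: C, bond orders sum to 3 (valence 4) → 1 H
  atom 4: C, bond orders sum to 4 (valence 4) → 0 H
  atom 5: N, bond orders sum to 3 (valence 3) → 0 H
  atom 6: C, bond orders sum to 3 (valence 4) → 1 H
  atom 7: C, bond orders sum to 1 (valence 4) → 3 H
  atom 8: C, bond orders sum to 3 (valence 4) → 1 H
  atom 9: O, bond orders sum to 2 (valence 2) → 0 H
  atom 10: C, bond orders sum to 2 (valence 4) → 2 H
  atom 11: C, bond orders sum to 2 (valence 4) → 2 H
  atom 12: C, bond orders sum to 3 (valence 4) → 1 H
  atom 13: C, bond orders sum to 4 (valence 4) → 0 H
  atom 14: N, bond orders sum to 3 (valence 3) → 0 H
  atom 15: C, bond orders sum to 4 (valence 4) → 0 H
  atom 16: O, bond orders sum to 2 (valence 2) → 0 H
  atom 17: C, bond orders sum to 2 (valence 4) → 2 H
  atom 18: C, bond orders sum to 2 (valence 4) → 2 H
  atom 19: C, bond orders sum to 3 (valence 4) → 1 H
  atom 20: Cl (halogen, monovalent) → 0 H
  atom 21: C, bond orders sum to 2 (valence 4) → 2 H
  atom 22: Cl (halogen, monovalent) → 0 H
Totals → C:16, H:22, Cl:2, N:2, O:2.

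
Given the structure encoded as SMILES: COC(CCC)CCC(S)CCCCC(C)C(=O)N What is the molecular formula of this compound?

Walk through each heavy atom and fill implicit hydrogens from standard valence (C 4, N 3, O 2, S 2, halogen 1):
  atom 1: C, bond orders sum to 1 (valence 4) → 3 H
  atom 2: O, bond orders sum to 2 (valence 2) → 0 H
  atom 3: C, bond orders sum to 3 (valence 4) → 1 H
  atom 4: C, bond orders sum to 2 (valence 4) → 2 H
  atom 5: C, bond orders sum to 2 (valence 4) → 2 H
  atom 6: C, bond orders sum to 1 (valence 4) → 3 H
  atom 7: C, bond orders sum to 2 (valence 4) → 2 H
  atom 8: C, bond orders sum to 2 (valence 4) → 2 H
  atom 9: C, bond orders sum to 3 (valence 4) → 1 H
  atom 10: S, bond orders sum to 1 (valence 2) → 1 H
  atom 11: C, bond orders sum to 2 (valence 4) → 2 H
  atom 12: C, bond orders sum to 2 (valence 4) → 2 H
  atom 13: C, bond orders sum to 2 (valence 4) → 2 H
  atom 14: C, bond orders sum to 2 (valence 4) → 2 H
  atom 15: C, bond orders sum to 3 (valence 4) → 1 H
  atom 16: C, bond orders sum to 1 (valence 4) → 3 H
  atom 17: C, bond orders sum to 4 (valence 4) → 0 H
  atom 18: O, bond orders sum to 2 (valence 2) → 0 H
  atom 19: N, bond orders sum to 1 (valence 3) → 2 H
Totals → C:15, H:31, N:1, O:2, S:1.
In Hill order: C15H31NO2S.

C15H31NO2S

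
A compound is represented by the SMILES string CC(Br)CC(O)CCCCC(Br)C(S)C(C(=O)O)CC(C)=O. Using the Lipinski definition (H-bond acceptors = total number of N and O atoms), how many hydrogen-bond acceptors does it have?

N atoms: 0; O atoms: 4.
Lipinski HBA = 0 + 4 = 4.

4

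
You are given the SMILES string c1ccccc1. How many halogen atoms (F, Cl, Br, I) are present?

Scan the SMILES for the halogen motif — none present.

0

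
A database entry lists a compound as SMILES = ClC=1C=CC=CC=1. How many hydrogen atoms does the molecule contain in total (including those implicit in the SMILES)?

Walk through each heavy atom and fill implicit hydrogens from standard valence (C 4, N 3, O 2, S 2, halogen 1):
  atom 1: Cl (halogen, monovalent) → 0 H
  atom 2: C, bond orders sum to 4 (valence 4) → 0 H
  atom 3: C, bond orders sum to 3 (valence 4) → 1 H
  atom 4: C, bond orders sum to 3 (valence 4) → 1 H
  atom 5: C, bond orders sum to 3 (valence 4) → 1 H
  atom 6: C, bond orders sum to 3 (valence 4) → 1 H
  atom 7: C, bond orders sum to 3 (valence 4) → 1 H
Total hydrogens: 5.

5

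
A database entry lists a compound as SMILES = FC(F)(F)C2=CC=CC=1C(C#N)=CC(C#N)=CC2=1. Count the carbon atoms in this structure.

13

Count every carbon token in the SMILES (each C, including those in ring-closure positions and inside branches).
Carbon count: 13.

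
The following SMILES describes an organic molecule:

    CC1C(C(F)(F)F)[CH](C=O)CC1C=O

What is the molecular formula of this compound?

C9H11F3O2

Walk through each heavy atom and fill implicit hydrogens from standard valence (C 4, N 3, O 2, S 2, halogen 1):
  atom 1: C, bond orders sum to 1 (valence 4) → 3 H
  atom 2: C, bond orders sum to 3 (valence 4) → 1 H
  atom 3: C, bond orders sum to 3 (valence 4) → 1 H
  atom 4: C, bond orders sum to 4 (valence 4) → 0 H
  atom 5: F (halogen, monovalent) → 0 H
  atom 6: F (halogen, monovalent) → 0 H
  atom 7: F (halogen, monovalent) → 0 H
  atom 8: C with explicit H count 1
  atom 9: C, bond orders sum to 3 (valence 4) → 1 H
  atom 10: O, bond orders sum to 2 (valence 2) → 0 H
  atom 11: C, bond orders sum to 2 (valence 4) → 2 H
  atom 12: C, bond orders sum to 3 (valence 4) → 1 H
  atom 13: C, bond orders sum to 3 (valence 4) → 1 H
  atom 14: O, bond orders sum to 2 (valence 2) → 0 H
Totals → C:9, H:11, F:3, O:2.
In Hill order: C9H11F3O2.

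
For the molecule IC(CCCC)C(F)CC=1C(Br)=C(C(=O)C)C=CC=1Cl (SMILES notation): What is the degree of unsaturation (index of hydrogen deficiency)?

Degree of unsaturation = (number of rings) + (number of π bonds).
Ring closures in the SMILES: 1.
π bonds: 4 double bonds (each 1 DoU) → 4 DoU from unsaturation.
Total DoU = 1 + 4 = 5.

5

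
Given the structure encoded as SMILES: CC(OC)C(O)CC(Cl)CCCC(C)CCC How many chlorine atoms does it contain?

Scan the SMILES for Cl atoms (remember two-letter symbols like Cl and Br are single atoms).
Chlorine count: 1.

1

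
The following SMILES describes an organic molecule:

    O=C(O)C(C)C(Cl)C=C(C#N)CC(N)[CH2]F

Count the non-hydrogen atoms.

Every atom symbol written in the SMILES (organic subset) is one heavy atom; implicit H are not written.
Heavy atoms by element → C:10, Cl:1, F:1, N:2, O:2.
Total: 16.

16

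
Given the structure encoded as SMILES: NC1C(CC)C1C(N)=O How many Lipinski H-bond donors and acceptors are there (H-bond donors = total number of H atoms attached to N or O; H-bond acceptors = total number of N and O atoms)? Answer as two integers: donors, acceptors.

Donors: find every N or O and count the H atoms it carries.
  atom 1 (N): bond orders sum to 1 → 2 H
  atom 8 (N): bond orders sum to 1 → 2 H
  atom 9 (O): bond orders sum to 2 → 0 H
Lipinski HBD = 4.
Acceptors: N atoms = 2, O atoms = 1 → HBA = 3.

4, 3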